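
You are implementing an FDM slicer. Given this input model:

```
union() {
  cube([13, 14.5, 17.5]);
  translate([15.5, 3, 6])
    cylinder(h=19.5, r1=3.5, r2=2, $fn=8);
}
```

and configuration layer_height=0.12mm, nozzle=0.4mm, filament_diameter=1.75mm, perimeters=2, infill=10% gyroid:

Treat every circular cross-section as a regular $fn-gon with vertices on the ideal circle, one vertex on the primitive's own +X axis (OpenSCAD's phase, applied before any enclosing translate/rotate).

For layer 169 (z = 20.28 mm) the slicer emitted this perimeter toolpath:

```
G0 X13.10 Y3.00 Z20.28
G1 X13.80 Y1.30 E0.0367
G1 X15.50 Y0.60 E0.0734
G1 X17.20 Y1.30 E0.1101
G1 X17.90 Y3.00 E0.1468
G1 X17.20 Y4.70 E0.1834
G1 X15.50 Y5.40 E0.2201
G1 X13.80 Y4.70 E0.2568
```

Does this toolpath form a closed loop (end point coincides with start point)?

Start point (G0): (13.10, 3.00). End point (last G1): the path does not return to the start — open.

no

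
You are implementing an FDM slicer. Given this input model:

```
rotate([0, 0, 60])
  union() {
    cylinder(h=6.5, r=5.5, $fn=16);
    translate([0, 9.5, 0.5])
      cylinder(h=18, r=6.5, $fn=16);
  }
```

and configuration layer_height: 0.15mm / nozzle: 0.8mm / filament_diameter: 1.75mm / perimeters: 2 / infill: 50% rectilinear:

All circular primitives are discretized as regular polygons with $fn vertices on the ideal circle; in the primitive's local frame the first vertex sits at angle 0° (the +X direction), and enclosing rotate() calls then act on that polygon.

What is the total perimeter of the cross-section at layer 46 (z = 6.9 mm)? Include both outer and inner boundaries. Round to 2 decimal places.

40.58 mm

At z = 6.9 mm: the cylinder is absent (z outside [0, 6.5]); the r=6.5 cylinder at (0, 9.5) gives a regular 16-gon of circumradius 6.5 (constant along its height) (perimeter = 2·16·6.500·sin(180°/16) = 40.58 mm); Taking the union: only the r=6.5 cylinder at (0, 9.5) is present, so the union is just that shape — boundary = 40.58 mm; (rotated 60° about Z; rotation is an isometry so areas/perimeters/island counts are preserved). Overall, the cross-section is a single solid region. Total boundary length (outer) = 40.58 mm.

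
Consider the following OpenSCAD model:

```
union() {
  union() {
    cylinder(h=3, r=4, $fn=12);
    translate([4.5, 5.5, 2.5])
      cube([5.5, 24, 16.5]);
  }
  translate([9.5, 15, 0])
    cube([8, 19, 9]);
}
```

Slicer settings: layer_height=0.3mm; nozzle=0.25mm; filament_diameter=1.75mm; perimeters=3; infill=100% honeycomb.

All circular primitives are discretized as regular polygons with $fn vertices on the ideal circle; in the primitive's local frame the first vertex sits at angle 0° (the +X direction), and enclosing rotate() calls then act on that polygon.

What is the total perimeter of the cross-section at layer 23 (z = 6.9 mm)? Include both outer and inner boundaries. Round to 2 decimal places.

83.00 mm

At z = 6.9 mm: the cylinder is not intersected at this z (z outside [0, 3]); the cube at (4.5, 5.5) is present — its section is the full 5.5×24 rectangle (perimeter 59.00 mm); Merging all regions: only the 5.5×24 cube at (4.5, 5.5) is present, so the union is just that shape — boundary = 59.00 mm; the cube at (9.5, 15) (footprint 8×19) is included at this height (perimeter 54.00 mm); Merging all regions: the regions partially overlap (shared area 7.25 mm²), so the edge portions inside another operand are dropped and the merged outline is re-measured after clipping — boundary = 83.00 mm. Overall, the cross-section is a single solid region. Total boundary length (outer) = 83.00 mm.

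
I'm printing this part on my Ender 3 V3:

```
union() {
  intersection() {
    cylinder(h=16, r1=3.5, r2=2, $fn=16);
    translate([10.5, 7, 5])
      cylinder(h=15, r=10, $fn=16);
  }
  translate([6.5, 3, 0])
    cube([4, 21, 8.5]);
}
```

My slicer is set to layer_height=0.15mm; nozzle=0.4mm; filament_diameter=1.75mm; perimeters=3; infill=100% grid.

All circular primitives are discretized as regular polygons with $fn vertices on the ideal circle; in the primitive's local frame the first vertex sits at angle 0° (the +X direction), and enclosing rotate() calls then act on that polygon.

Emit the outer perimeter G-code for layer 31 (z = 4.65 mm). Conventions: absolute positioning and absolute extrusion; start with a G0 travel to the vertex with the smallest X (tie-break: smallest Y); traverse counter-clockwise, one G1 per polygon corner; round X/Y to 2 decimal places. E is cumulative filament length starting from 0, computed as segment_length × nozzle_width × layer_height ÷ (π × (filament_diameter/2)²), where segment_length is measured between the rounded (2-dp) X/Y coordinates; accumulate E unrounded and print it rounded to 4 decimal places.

At z = 4.65 mm: the cone contributes a regular 16-gon of circumradius 3.064 (interpolated between r1=3.5 and r2=2 at t=0.291); the cylinder at (10.5, 7) is not intersected at this z (z outside [5, 20]); After intersecting: at least one operand is absent at this height, so nothing remains; the cube at (6.5, 3) (footprint 4×21) is included at this height; Taking the union: only the 4×21 cube at (6.5, 3) is present, so the union is just that shape — 1 connected region. The outline is a single polygon with 4 vertices. Extrusion per mm of travel: 0.4 × 0.15 / (π × 0.875²) = 0.024945. Accumulating E over each segment gives final E = 1.2473.

G0 X6.50 Y3.00 Z4.65
G1 X10.50 Y3.00 E0.0998
G1 X10.50 Y24.00 E0.6236
G1 X6.50 Y24.00 E0.7234
G1 X6.50 Y3.00 E1.2473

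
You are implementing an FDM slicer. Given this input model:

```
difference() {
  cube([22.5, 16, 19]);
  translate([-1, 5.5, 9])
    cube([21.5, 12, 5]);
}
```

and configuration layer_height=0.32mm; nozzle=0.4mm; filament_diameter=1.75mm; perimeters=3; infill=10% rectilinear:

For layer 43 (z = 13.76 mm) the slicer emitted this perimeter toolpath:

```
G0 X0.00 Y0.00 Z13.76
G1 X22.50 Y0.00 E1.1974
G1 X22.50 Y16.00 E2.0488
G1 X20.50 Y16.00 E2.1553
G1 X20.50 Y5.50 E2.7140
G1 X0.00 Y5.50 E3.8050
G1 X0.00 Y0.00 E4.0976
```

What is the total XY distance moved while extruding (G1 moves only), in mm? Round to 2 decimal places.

Sum the Euclidean lengths of each G1 segment: total = 77.00 mm.

77.00 mm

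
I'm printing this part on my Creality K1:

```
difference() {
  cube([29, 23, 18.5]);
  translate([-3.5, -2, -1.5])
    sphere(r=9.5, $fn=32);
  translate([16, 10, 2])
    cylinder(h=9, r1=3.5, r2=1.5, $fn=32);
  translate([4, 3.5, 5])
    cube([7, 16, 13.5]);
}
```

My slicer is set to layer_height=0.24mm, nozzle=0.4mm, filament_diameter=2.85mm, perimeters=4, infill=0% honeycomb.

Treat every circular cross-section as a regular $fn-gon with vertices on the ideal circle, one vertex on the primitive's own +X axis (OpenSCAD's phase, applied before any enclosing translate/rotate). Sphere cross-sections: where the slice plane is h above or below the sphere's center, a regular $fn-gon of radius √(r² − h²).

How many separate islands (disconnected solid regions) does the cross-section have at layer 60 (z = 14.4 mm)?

At z = 14.4 mm: the 29×23 cube contributes its full rectangle; the sphere at (-3.5, -2) does not reach this height (|z−center|=15.900 > r=9.5); the cone at (16, 10) does not reach this height (z outside [2, 11]); the 7×16 cube at (4, 3.5) contributes its full rectangle; Taking the first minus the rest: starting from the 29×23 cube, the 7×16 cube at (4, 3.5) lies wholly inside it (removes its full 112.00 mm² and its 46.00 mm outline becomes a hole wall) — 1 connected region with 1 hole. Overall, the cross-section is one region with 1 hole. Island count = 1.

1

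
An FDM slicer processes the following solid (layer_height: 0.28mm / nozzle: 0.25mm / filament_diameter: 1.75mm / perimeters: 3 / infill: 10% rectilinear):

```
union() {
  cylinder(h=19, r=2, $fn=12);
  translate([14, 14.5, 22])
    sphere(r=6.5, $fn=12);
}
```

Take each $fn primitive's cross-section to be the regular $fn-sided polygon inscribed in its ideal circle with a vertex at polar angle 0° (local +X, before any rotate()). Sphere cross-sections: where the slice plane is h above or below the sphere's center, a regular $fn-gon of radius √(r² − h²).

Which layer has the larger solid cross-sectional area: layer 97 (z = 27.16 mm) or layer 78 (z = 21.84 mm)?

layer 78 (z = 21.84 mm)

Layer 97 (z = 27.16): the cylinder does not reach this height (z outside [0, 19]); the r=6.5 sphere at (14, 14.5) contributes a regular 12-gon of circumradius √(6.5²−5.16²) = 3.953 (area = (12/2)·3.953²·sin(360°/12) = 46.87 mm²); Merging all regions: only the r=6.5 sphere at (14, 14.5) is present, so the union is just that shape — area = 46.87 mm². So its area = 46.87 mm². Layer 78 (z = 21.84): the cylinder is absent (z outside [0, 19]); the sphere at (14, 14.5): section is a regular 12-gon, circumradius = √(r²−h²) = √(6.5²−0.16²) = 6.498 (area = (12/2)·6.498²·sin(360°/12) = 126.67 mm²); Combining (union): only the r=6.5 sphere at (14, 14.5) is present, so the union is just that shape — area = 126.67 mm². So its area = 126.67 mm². Layer 78 is larger (126.67 vs 46.87 mm²).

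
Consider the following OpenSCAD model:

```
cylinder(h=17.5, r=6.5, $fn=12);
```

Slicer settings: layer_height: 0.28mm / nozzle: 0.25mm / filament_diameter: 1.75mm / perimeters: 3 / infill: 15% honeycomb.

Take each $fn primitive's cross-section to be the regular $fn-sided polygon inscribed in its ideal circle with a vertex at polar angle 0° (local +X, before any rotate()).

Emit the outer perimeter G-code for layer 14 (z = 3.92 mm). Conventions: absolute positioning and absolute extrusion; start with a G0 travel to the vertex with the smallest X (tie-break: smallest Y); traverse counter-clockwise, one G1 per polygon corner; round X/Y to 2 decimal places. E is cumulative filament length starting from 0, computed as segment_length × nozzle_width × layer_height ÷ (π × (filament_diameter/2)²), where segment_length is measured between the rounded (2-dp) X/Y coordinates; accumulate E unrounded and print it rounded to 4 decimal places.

At z = 3.92 mm: the r=6.5 cylinder contributes a regular 12-gon of circumradius 6.5. The outline is a single polygon with 12 vertices. Extrusion per mm of travel: 0.25 × 0.28 / (π × 0.875²) = 0.029103. Accumulating E over each segment gives final E = 1.1751.

G0 X-6.50 Y0.00 Z3.92
G1 X-5.63 Y-3.25 E0.0979
G1 X-3.25 Y-5.63 E0.1959
G1 X0.00 Y-6.50 E0.2938
G1 X3.25 Y-5.63 E0.3917
G1 X5.63 Y-3.25 E0.4897
G1 X6.50 Y0.00 E0.5876
G1 X5.63 Y3.25 E0.6855
G1 X3.25 Y5.63 E0.7834
G1 X0.00 Y6.50 E0.8813
G1 X-3.25 Y5.63 E0.9793
G1 X-5.63 Y3.25 E1.0772
G1 X-6.50 Y0.00 E1.1751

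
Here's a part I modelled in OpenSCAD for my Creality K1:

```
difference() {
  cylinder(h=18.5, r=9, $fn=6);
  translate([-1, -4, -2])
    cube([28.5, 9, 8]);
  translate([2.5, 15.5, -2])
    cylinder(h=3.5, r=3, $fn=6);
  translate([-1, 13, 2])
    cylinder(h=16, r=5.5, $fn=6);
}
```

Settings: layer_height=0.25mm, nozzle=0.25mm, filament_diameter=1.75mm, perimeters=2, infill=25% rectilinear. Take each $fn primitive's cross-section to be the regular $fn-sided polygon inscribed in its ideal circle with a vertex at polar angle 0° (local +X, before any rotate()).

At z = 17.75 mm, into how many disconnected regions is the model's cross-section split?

At z = 17.75 mm: the r=9 cylinder contributes a regular 6-gon of circumradius 9; the cube at (-1, -4) does not reach this height (z outside [-2, 6]); the cylinder at (2.5, 15.5) is not intersected at this z (z outside [-2, 1.5]); the r=5.5 cylinder at (-1, 13) gives a regular 6-gon of circumradius 5.5 (constant along its height); After the difference (first − rest): starting from the r=9 cylinder, the r=5.5 cylinder at (-1, 13) misses the remaining region (no effect) — 1 connected region. The result has 1 disconnected region.

1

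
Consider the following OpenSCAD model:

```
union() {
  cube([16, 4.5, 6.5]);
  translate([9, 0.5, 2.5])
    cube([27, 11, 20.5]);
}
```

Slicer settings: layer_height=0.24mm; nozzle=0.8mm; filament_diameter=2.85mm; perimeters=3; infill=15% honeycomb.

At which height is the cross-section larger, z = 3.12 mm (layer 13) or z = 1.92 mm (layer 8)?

layer 13 (z = 3.12 mm)

Layer 13 (z = 3.12): the cube (footprint 16×4.5) is included at this height (area 72.00 mm²); the 27×11 cube at (9, 0.5) contributes its full rectangle (area 297.00 mm²); Taking the union: the regions partially overlap — summed areas 369.00 mm² minus the doubly-counted overlap 28.00 mm² gives 341.00 mm² — area = 341.00 mm². So its area = 341.00 mm². Layer 8 (z = 1.92): the 16×4.5 cube contributes its full rectangle (area 72.00 mm²); the cube at (9, 0.5) is not intersected at this z (z outside [2.5, 23]); Taking the union: only the 16×4.5 cube is present, so the union is just that shape — area = 72.00 mm². So its area = 72.00 mm². Layer 13 is larger (341.00 vs 72.00 mm²).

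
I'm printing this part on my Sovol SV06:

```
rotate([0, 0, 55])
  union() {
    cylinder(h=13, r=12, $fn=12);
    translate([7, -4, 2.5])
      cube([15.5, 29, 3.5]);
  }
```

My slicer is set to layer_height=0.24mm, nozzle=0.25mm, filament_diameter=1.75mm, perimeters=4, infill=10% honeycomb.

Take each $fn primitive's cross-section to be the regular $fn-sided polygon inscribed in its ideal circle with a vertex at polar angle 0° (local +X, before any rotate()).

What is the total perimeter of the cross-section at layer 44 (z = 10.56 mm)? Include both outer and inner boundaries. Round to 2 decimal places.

74.54 mm

At z = 10.56 mm: the cylinder: section is a regular 12-gon, circumradius r=12 (perimeter = 2·12·12.000·sin(180°/12) = 74.54 mm); the cube at (7, -4) is not intersected at this z (z outside [2.5, 6]); Merging all regions: only the r=12 cylinder is present, so the union is just that shape — boundary = 74.54 mm; (rotated 55° about Z; rotation is an isometry so areas/perimeters/island counts are preserved). Overall, the cross-section is a single solid region. Total boundary length (outer) = 74.54 mm.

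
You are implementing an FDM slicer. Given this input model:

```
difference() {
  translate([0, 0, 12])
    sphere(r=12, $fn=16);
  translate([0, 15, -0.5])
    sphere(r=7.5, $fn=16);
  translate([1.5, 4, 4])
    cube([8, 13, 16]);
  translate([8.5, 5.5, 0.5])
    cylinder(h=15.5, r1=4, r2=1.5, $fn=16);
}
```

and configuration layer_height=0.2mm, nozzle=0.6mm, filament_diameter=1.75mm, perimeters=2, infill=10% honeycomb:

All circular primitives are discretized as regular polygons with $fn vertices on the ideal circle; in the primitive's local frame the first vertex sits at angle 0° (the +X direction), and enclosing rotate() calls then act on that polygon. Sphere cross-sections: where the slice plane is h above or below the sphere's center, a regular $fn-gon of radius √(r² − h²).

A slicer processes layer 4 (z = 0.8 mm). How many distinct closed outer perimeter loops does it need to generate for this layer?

At z = 0.8 mm: the r=12 sphere contributes a regular 16-gon of circumradius √(12²−11.2²) = 4.308; the sphere at (0, 15): section is a regular 16-gon, circumradius = √(r²−h²) = √(7.5²−1.3²) = 7.386; the cube at (1.5, 4) is absent (z outside [4, 20]); the cone at (8.5, 5.5): at t=0.019 of its height the radius interpolates to r₁+(r₂−r₁)t = 3.952, giving a regular 16-gon of that circumradius; Subtracting the remaining from the first: starting from the r=12 sphere, the r=7.5 sphere at (0, 15) misses the remaining region (no effect); the cone at (8.5, 5.5) misses the remaining region (no effect) — 1 connected region. The result has 1 disconnected region.

1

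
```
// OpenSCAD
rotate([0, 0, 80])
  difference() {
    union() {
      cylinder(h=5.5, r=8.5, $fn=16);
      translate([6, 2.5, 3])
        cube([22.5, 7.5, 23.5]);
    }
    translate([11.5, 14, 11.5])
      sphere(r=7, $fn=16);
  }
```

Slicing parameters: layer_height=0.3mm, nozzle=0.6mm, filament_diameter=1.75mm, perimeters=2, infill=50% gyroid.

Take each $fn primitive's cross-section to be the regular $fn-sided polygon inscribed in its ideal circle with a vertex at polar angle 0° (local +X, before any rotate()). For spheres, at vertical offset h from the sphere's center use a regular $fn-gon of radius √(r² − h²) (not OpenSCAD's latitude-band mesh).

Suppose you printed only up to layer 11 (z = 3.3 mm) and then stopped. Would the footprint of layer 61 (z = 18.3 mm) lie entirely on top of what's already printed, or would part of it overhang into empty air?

Compare the two slices. At z = 3.3: the cylinder: section is a regular 16-gon, circumradius r=8.5 (area = (16/2)·8.500²·sin(360°/16) = 221.19 mm²); the cube at (6, 2.5) (footprint 22.5×7.5) is included at this height (area 168.75 mm²); Taking the union: the regions partially overlap — summed areas 389.94 mm² minus the doubly-counted overlap 4.02 mm² gives 385.92 mm² — area = 385.92 mm²; the sphere at (11.5, 14) is not intersected at this z (|z−center|=8.200 > r=7); Taking the first minus the rest: none of the subtracted shapes is present at this height, so that combined region is unchanged — area = 385.92 mm²; (whole slice rotated 80° about Z — lengths, areas and connectivity unchanged). At z = 18.3: the cylinder is absent (z outside [0, 5.5]); the cube at (6, 2.5) is present — its section is the full 22.5×7.5 rectangle (area 168.75 mm²); Merging all regions: only the 22.5×7.5 cube at (6, 2.5) is present, so the union is just that shape — area = 168.75 mm²; the r=7 sphere at (11.5, 14) contributes a regular 16-gon of circumradius √(7²−6.8²) = 1.661 (area = (16/2)·1.661²·sin(360°/16) = 8.45 mm²); Taking the first minus the rest: starting from that combined region (168.75 mm²), the r=7 sphere at (11.5, 14) misses the remaining region (no effect) — area = 168.75 mm²; (rotated 80° about Z; rotation is an isometry so areas/perimeters/island counts are preserved). Checking containment: the cross-section at z = 18.3 is a subset of the cross-section at z = 3.3.

entirely on top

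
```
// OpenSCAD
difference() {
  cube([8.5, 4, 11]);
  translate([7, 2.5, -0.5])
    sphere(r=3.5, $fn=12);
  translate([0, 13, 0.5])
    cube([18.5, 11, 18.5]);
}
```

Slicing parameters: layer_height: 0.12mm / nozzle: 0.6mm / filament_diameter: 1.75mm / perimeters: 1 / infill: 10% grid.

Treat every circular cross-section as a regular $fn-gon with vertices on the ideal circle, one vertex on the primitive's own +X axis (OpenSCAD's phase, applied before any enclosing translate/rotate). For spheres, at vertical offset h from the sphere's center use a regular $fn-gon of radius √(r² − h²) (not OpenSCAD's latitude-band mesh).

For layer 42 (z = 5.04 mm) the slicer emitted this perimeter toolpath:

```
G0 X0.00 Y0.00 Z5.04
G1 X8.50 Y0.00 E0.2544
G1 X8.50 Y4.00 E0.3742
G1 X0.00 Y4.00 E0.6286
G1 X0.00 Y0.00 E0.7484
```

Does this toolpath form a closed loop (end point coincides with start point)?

yes

Start point (G0): (0.00, 0.00). End point (last G1): the path returns to the start — closed.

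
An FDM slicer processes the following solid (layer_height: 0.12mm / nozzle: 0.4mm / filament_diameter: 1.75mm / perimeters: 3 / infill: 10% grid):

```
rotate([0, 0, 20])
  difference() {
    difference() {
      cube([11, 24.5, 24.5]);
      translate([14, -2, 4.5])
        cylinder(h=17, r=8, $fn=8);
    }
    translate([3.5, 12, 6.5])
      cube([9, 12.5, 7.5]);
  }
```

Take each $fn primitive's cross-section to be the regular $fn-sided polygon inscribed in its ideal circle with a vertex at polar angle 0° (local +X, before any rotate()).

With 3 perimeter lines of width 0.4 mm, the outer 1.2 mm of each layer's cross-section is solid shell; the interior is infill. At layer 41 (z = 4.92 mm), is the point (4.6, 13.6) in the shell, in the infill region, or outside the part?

infill

At z = 4.92 mm: the 11×24.5 cube contributes its full rectangle; the r=8 cylinder at (14, -2) gives a regular 8-gon of circumradius 8 (constant along its height); Taking the first minus the rest: starting from the 11×24.5 cube, the r=8 cylinder at (14, -2) partially overlaps it — only the 13.95 mm² overlap (of its 181.02 mm²) is removed, clipping the outline — 1 connected region; the cube at (3.5, 12) is not intersected at this z (z outside [6.5, 14]); Taking the first minus the rest: none of the subtracted shapes is present at this height, so the result so far is unchanged — 1 connected region; (whole slice rotated 20° about Z — lengths, areas and connectivity unchanged). Overall, the cross-section is a single solid region. Undo the 20° rotation: the query point maps to (8.974, 11.207) in the un-rotated model frame. The nearest boundary edge runs (11.00, 24.50)→(11.00, 4.76); distance from the point to it = 2.03 mm. The point is inside the cross-section and 2.03 mm from the nearest boundary — more than the 1.2 mm shell width (3 × 0.4), so it's in the infill interior.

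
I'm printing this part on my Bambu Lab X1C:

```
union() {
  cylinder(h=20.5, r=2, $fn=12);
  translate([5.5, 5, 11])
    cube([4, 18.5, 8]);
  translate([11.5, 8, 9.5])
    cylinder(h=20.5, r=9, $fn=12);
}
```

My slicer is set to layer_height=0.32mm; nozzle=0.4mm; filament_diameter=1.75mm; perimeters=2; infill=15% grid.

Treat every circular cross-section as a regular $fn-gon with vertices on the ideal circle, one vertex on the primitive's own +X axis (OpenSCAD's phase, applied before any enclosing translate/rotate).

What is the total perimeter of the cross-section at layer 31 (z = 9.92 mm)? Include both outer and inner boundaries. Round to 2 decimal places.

At z = 9.92 mm: the r=2 cylinder gives a regular 12-gon of circumradius 2 (constant along its height) (perimeter = 2·12·2.000·sin(180°/12) = 12.42 mm); the cube at (5.5, 5) is not intersected at this z (z outside [11, 19]); the r=9 cylinder at (11.5, 8) gives a regular 12-gon of circumradius 9 (constant along its height) (perimeter = 2·12·9.000·sin(180°/12) = 55.90 mm); Combining (union): the 2 present regions are separate (no shared area or edge), so areas and boundary lengths simply add and each stays a separate island — boundary = 68.33 mm. Overall, the cross-section has 2 separate islands. Total boundary length (outer) = 68.33 mm.

68.33 mm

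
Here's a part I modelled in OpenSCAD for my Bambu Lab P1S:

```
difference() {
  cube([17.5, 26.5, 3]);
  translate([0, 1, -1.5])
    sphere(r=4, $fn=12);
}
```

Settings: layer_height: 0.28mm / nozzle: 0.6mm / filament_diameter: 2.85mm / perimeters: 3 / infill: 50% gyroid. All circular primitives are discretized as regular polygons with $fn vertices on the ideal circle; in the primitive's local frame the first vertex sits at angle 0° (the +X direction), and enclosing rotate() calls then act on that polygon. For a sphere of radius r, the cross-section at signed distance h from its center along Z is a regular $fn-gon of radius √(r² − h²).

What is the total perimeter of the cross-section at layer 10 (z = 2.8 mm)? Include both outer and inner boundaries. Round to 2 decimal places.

88.00 mm

At z = 2.8 mm: the cube (footprint 17.5×26.5) is included at this height (perimeter 88.00 mm); the sphere at (0, 1) is absent (|z−center|=4.300 > r=4); After the difference (first − rest): none of the subtracted shapes is present at this height, so the 17.5×26.5 cube is unchanged — boundary = 88.00 mm. Overall, the cross-section is a single solid region. Total boundary length (outer) = 88.00 mm.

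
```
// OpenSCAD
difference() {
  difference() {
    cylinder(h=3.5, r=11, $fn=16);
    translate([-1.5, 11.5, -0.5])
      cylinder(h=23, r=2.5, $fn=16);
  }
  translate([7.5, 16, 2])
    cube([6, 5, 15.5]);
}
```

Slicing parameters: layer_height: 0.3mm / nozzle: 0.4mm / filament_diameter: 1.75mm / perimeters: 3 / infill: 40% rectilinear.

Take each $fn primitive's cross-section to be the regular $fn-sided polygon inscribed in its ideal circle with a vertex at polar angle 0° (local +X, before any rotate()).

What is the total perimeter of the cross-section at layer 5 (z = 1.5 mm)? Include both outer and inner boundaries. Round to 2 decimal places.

At z = 1.5 mm: the cylinder: section is a regular 16-gon, circumradius r=11 (perimeter = 2·16·11.000·sin(180°/16) = 68.67 mm); the r=2.5 cylinder at (-1.5, 11.5) gives a regular 16-gon of circumradius 2.5 (constant along its height) (perimeter = 2·16·2.500·sin(180°/16) = 15.61 mm); Subtracting the remaining from the first: starting from the r=11 cylinder, the r=2.5 cylinder at (-1.5, 11.5) partially overlaps it — only the 5.60 mm² overlap (of its 19.13 mm²) is removed, clipping the outline — boundary = 69.91 mm; the cube at (7.5, 16) does not reach this height (z outside [2, 17.5]); Taking the first minus the rest: none of the subtracted shapes is present at this height, so the result so far is unchanged — boundary = 69.91 mm. Overall, the cross-section is a single solid region. Total boundary length (outer) = 69.91 mm.

69.91 mm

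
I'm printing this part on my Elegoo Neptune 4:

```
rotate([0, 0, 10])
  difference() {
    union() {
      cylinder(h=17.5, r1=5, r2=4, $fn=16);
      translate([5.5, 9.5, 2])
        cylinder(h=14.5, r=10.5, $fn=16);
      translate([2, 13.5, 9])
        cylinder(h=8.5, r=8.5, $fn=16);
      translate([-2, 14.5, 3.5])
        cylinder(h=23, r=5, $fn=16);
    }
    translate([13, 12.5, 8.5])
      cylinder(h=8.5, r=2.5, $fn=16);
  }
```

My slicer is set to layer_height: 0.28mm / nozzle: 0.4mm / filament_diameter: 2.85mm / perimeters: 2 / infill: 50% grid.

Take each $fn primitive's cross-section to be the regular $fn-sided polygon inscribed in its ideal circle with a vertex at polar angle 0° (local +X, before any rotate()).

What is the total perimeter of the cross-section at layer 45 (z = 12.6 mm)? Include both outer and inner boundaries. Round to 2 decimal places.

90.54 mm

At z = 12.6 mm: the cone contributes a regular 16-gon of circumradius 4.280 (interpolated between r1=5 and r2=4 at t=0.720) (perimeter = 2·16·4.280·sin(180°/16) = 26.72 mm); the cylinder at (5.5, 9.5): section is a regular 16-gon, circumradius r=10.5 (perimeter = 2·16·10.500·sin(180°/16) = 65.55 mm); the r=8.5 cylinder at (2, 13.5) gives a regular 16-gon of circumradius 8.5 (constant along its height) (perimeter = 2·16·8.500·sin(180°/16) = 53.06 mm); the r=5 cylinder at (-2, 14.5) gives a regular 16-gon of circumradius 5 (constant along its height) (perimeter = 2·16·5.000·sin(180°/16) = 31.21 mm); Taking the union: the regions partially overlap (shared area 267.71 mm²), so the edge portions inside another operand are dropped and the merged outline is re-measured after clipping — boundary = 79.57 mm; the cylinder at (13, 12.5): section is a regular 16-gon, circumradius r=2.5 (perimeter = 2·16·2.500·sin(180°/16) = 15.61 mm); Subtracting the remaining from the first: starting from that combined region, the r=2.5 cylinder at (13, 12.5) partially overlaps it — only the 18.97 mm² overlap (of its 19.13 mm²) is removed, clipping the outline — boundary = 90.54 mm; (whole slice rotated 10° about Z — lengths, areas and connectivity unchanged). Overall, the cross-section is a single solid region. Total boundary length (outer) = 90.54 mm.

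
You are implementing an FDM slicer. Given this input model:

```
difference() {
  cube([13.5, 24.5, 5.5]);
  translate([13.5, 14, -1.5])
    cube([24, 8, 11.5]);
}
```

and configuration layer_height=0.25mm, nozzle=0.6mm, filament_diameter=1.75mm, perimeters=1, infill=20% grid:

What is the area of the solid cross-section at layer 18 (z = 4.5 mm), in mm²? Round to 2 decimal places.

330.75 mm²

At z = 4.5 mm: the cube (footprint 13.5×24.5) is included at this height (area 330.75 mm²); the cube at (13.5, 14) is present — its section is the full 24×8 rectangle (area 192.00 mm²); Subtracting the remaining from the first: starting from the 13.5×24.5 cube (330.75 mm²), the 24×8 cube at (13.5, 14) misses the remaining region (no effect) — area = 330.75 mm². Overall, the cross-section is a single solid region. Net area = 330.75 mm².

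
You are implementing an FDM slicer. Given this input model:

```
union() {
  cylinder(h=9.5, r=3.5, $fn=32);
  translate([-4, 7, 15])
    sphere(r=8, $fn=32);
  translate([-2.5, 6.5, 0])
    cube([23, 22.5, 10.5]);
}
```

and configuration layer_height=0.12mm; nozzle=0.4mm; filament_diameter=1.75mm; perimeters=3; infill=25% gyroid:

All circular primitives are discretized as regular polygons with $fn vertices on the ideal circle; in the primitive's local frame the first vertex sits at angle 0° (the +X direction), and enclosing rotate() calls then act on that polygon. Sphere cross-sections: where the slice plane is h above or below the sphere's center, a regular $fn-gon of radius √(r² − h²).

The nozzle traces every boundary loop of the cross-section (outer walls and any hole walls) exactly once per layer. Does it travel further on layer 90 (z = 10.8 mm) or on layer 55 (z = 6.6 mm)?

layer 55 (z = 6.6 mm)

Layer 90 (z = 10.8): the cylinder is not intersected at this z (z outside [0, 9.5]); the r=8 sphere at (-4, 7) contributes a regular 32-gon of circumradius √(8²−4.2²) = 6.809 (perimeter = 2·32·6.809·sin(180°/32) = 42.71 mm); the cube at (-2.5, 6.5) is not intersected at this z (z outside [0, 10.5]); Combining (union): only the r=8 sphere at (-4, 7) is present, so the union is just that shape — boundary = 42.71 mm. So its perimeter = 42.71 mm. Layer 55 (z = 6.6): the r=3.5 cylinder contributes a regular 32-gon of circumradius 3.5 (perimeter = 2·32·3.500·sin(180°/32) = 21.96 mm); the sphere at (-4, 7) does not reach this height (|z−center|=8.400 > r=8); the 23×22.5 cube at (-2.5, 6.5) contributes its full rectangle (perimeter 91.00 mm); Combining (union): the 2 present regions are separate (no shared area or edge), so areas and boundary lengths simply add and each stays a separate island — boundary = 112.96 mm. So its perimeter = 112.96 mm. Layer 55 is larger (112.96 vs 42.71 mm).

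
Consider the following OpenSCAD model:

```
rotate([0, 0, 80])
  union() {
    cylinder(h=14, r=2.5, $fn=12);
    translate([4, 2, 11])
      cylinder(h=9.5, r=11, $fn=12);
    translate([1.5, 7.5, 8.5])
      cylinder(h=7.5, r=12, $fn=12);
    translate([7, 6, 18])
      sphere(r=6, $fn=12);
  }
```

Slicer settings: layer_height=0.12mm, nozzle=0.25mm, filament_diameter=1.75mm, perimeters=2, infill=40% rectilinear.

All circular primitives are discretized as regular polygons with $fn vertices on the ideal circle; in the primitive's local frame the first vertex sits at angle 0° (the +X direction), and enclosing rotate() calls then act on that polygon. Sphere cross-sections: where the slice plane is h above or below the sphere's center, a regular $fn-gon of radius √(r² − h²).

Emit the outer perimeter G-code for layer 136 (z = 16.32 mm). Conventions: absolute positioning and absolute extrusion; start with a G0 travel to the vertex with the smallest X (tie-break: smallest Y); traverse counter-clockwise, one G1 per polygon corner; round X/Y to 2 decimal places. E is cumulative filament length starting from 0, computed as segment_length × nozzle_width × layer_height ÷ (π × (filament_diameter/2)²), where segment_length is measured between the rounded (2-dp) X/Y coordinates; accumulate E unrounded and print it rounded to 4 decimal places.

At z = 16.32 mm: the cylinder is not intersected at this z (z outside [0, 14]); the r=11 cylinder at (4, 2) contributes a regular 12-gon of circumradius 11; the cylinder at (1.5, 7.5) is absent (z outside [8.5, 16]); the r=6 sphere at (7, 6) slices to a regular 12-gon of circumradius 5.760 (√(r²−h²) with h=1.68 from center); Combining (union): the r=6 sphere at (7, 6) lies entirely inside the r=11 cylinder at (4, 2), so the union is just the r=11 cylinder at (4, 2) — 1 connected region; (whole slice rotated 80° about Z — lengths, areas and connectivity unchanged). The outline is a single polygon with 12 vertices. Extrusion per mm of travel: 0.25 × 0.12 / (π × 0.875²) = 0.012473. Accumulating E over each segment gives final E = 0.8523.

G0 X-12.11 Y6.20 Z16.32
G1 X-11.61 Y0.52 E0.0711
G1 X-8.35 Y-4.14 E0.1421
G1 X-3.19 Y-6.55 E0.2131
G1 X2.49 Y-6.05 E0.2842
G1 X7.15 Y-2.78 E0.3552
G1 X9.56 Y2.38 E0.4262
G1 X9.06 Y8.05 E0.4972
G1 X5.80 Y12.71 E0.5682
G1 X0.64 Y15.12 E0.6392
G1 X-5.04 Y14.62 E0.7103
G1 X-9.70 Y11.36 E0.7812
G1 X-12.11 Y6.20 E0.8523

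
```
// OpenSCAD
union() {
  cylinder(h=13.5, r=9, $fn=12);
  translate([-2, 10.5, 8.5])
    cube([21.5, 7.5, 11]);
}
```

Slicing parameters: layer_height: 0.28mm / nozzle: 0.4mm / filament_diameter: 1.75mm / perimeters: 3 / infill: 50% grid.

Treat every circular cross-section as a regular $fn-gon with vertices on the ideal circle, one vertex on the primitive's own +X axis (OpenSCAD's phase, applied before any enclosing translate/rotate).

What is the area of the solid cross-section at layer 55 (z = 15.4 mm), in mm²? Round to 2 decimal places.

161.25 mm²

At z = 15.4 mm: the cylinder does not reach this height (z outside [0, 13.5]); the cube at (-2, 10.5) (footprint 21.5×7.5) is included at this height (area 161.25 mm²); Taking the union: only the 21.5×7.5 cube at (-2, 10.5) is present, so the union is just that shape — area = 161.25 mm². Overall, the cross-section is a single solid region. Net area = 161.25 mm².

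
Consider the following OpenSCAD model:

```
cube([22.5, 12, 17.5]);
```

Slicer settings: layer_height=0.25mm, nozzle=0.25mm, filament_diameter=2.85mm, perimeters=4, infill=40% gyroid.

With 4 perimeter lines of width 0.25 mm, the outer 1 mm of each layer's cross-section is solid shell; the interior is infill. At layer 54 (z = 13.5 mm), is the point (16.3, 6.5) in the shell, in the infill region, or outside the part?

At z = 13.5 mm: the cube is present — its section is the full 22.5×12 rectangle. Overall, the cross-section is a single solid region. The nearest boundary edge runs (22.50, 12.00)→(0.00, 12.00); distance from the point to it = 5.50 mm. The point is inside the cross-section and 5.50 mm from the nearest boundary — more than the 1 mm shell width (4 × 0.25), so it's in the infill interior.

infill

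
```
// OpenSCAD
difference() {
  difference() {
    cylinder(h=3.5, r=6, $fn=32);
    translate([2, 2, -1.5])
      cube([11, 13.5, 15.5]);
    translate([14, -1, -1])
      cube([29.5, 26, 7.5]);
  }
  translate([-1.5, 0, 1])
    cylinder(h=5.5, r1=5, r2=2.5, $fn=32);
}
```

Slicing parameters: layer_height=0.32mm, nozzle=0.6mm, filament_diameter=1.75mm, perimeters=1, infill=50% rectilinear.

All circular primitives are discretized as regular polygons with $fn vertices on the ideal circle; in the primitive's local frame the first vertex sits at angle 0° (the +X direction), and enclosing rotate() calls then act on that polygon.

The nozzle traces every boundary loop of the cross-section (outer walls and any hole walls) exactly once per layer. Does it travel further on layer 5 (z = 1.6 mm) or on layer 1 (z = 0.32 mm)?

layer 5 (z = 1.6 mm)

Layer 5 (z = 1.6): the r=6 cylinder gives a regular 32-gon of circumradius 6 (constant along its height) (perimeter = 2·32·6.000·sin(180°/32) = 37.64 mm); the cube at (2, 2) (footprint 11×13.5) is included at this height (perimeter 49.00 mm); the cube at (14, -1) is present — its section is the full 29.5×26 rectangle (perimeter 111.00 mm); After the difference (first − rest): starting from the r=6 cylinder, the 11×13.5 cube at (2, 2) partially overlaps it — only the 8.63 mm² overlap (of its 148.50 mm²) is removed, clipping the outline; the 29.5×26 cube at (14, -1) misses the remaining region (no effect) — boundary = 39.58 mm; the cone at (-1.5, 0) (r1=5→r2=2.5) has section circumradius 4.727 here — a regular 32-gon (perimeter = 2·32·4.727·sin(180°/32) = 29.65 mm); Subtracting the remaining from the first: starting from the result so far, the cone at (-1.5, 0) partially overlaps it — only the 68.35 mm² overlap (of its 69.76 mm²) is removed, clipping the outline — boundary = 53.83 mm. So its perimeter = 53.83 mm. Layer 1 (z = 0.32): the r=6 cylinder contributes a regular 32-gon of circumradius 6 (perimeter = 2·32·6.000·sin(180°/32) = 37.64 mm); the cube at (2, 2) (footprint 11×13.5) is included at this height (perimeter 49.00 mm); the 29.5×26 cube at (14, -1) contributes its full rectangle (perimeter 111.00 mm); After the difference (first − rest): starting from the r=6 cylinder, the 11×13.5 cube at (2, 2) partially overlaps it — only the 8.63 mm² overlap (of its 148.50 mm²) is removed, clipping the outline; the 29.5×26 cube at (14, -1) misses the remaining region (no effect) — boundary = 39.58 mm; the cone at (-1.5, 0) does not reach this height (z outside [1, 6.5]); After the difference (first − rest): none of the subtracted shapes is present at this height, so that combined region is unchanged — boundary = 39.58 mm. So its perimeter = 39.58 mm. Layer 5 is larger (53.83 vs 39.58 mm).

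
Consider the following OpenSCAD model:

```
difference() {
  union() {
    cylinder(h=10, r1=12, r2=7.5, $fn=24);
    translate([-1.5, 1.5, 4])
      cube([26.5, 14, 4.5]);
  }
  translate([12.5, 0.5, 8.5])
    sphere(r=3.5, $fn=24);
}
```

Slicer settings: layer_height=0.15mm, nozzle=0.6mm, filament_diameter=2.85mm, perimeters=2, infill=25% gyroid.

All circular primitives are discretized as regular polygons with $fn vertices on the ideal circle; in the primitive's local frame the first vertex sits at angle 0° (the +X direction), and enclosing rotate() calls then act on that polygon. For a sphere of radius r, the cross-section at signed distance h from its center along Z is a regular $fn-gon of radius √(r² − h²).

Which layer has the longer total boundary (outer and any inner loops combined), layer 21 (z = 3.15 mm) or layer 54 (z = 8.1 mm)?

layer 54 (z = 8.1 mm)

Layer 21 (z = 3.15): the cone (r1=12→r2=7.5) has section circumradius 10.582 here — a regular 24-gon (perimeter = 2·24·10.582·sin(180°/24) = 66.30 mm); the cube at (-1.5, 1.5) does not reach this height (z outside [4, 8.5]); Merging all regions: only the cone is present, so the union is just that shape — boundary = 66.30 mm; the sphere at (12.5, 0.5) is absent (|z−center|=5.350 > r=3.5); Taking the first minus the rest: none of the subtracted shapes is present at this height, so that combined region is unchanged — boundary = 66.30 mm. So its perimeter = 66.30 mm. Layer 54 (z = 8.1): the cone (r1=12→r2=7.5) has section circumradius 8.355 here — a regular 24-gon (perimeter = 2·24·8.355·sin(180°/24) = 52.35 mm); the 26.5×14 cube at (-1.5, 1.5) contributes its full rectangle (perimeter 81.00 mm); Taking the union: the regions partially overlap (shared area 51.95 mm²), so the edge portions inside another operand are dropped and the merged outline is re-measured after clipping — boundary = 103.94 mm; the sphere at (12.5, 0.5): section is a regular 24-gon, circumradius = √(r²−h²) = √(3.5²−0.4²) = 3.477 (perimeter = 2·24·3.477·sin(180°/24) = 21.78 mm); After the difference (first − rest): starting from the result so far, the r=3.5 sphere at (12.5, 0.5) partially overlaps it — only the 11.96 mm² overlap (of its 37.55 mm²) is removed, clipping the outline — boundary = 106.17 mm. So its perimeter = 106.17 mm. Layer 54 is larger (106.17 vs 66.30 mm).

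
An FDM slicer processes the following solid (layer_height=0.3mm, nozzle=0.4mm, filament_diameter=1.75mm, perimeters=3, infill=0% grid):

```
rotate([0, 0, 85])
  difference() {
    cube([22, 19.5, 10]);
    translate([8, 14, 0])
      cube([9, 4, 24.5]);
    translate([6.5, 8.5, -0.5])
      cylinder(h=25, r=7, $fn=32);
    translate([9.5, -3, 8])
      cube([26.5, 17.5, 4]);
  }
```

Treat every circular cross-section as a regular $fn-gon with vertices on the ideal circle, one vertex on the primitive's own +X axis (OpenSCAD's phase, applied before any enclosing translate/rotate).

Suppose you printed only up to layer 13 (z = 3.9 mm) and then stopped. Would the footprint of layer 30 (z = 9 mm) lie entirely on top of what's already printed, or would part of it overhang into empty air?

Compare the two slices. At z = 3.9: the 22×19.5 cube contributes its full rectangle (area 429.00 mm²); the cube at (8, 14) (footprint 9×4) is included at this height (area 36.00 mm²); the r=7 cylinder at (6.5, 8.5) contributes a regular 32-gon of circumradius 7 (area = (32/2)·7.000²·sin(360°/32) = 152.95 mm²); the cube at (9.5, -3) is absent (z outside [8, 12]); Subtracting the remaining from the first: starting from the 22×19.5 cube (429.00 mm²), the 9×4 cube at (8, 14) lies wholly inside it (removes its full 36.00 mm² and its 26.00 mm outline becomes a hole wall); the r=7 cylinder at (6.5, 8.5) partially overlaps it — only the 149.14 mm² overlap (of its 152.95 mm²) is removed, clipping the outline — area = 243.86 mm²; (whole slice rotated 85° about Z — lengths, areas and connectivity unchanged). At z = 9: the 22×19.5 cube contributes its full rectangle (area 429.00 mm²); the cube at (8, 14) is present — its section is the full 9×4 rectangle (area 36.00 mm²); the cylinder at (6.5, 8.5): section is a regular 32-gon, circumradius r=7 (area = (32/2)·7.000²·sin(360°/32) = 152.95 mm²); the 26.5×17.5 cube at (9.5, -3) contributes its full rectangle (area 463.75 mm²); Subtracting the remaining from the first: starting from the 22×19.5 cube (429.00 mm²), the 9×4 cube at (8, 14) lies wholly inside it (removes its full 36.00 mm² and its 26.00 mm outline becomes a hole wall); the r=7 cylinder at (6.5, 8.5) partially overlaps it — only the 149.14 mm² overlap (of its 152.95 mm²) is removed, clipping the outline; the 26.5×17.5 cube at (9.5, -3) partially overlaps it — only the 142.13 mm² overlap (of its 463.75 mm²) is removed, clipping the outline — area = 101.74 mm²; (whole slice rotated 85° about Z — lengths, areas and connectivity unchanged). Checking containment: the cross-section at z = 9 is a subset of the cross-section at z = 3.9.

entirely on top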